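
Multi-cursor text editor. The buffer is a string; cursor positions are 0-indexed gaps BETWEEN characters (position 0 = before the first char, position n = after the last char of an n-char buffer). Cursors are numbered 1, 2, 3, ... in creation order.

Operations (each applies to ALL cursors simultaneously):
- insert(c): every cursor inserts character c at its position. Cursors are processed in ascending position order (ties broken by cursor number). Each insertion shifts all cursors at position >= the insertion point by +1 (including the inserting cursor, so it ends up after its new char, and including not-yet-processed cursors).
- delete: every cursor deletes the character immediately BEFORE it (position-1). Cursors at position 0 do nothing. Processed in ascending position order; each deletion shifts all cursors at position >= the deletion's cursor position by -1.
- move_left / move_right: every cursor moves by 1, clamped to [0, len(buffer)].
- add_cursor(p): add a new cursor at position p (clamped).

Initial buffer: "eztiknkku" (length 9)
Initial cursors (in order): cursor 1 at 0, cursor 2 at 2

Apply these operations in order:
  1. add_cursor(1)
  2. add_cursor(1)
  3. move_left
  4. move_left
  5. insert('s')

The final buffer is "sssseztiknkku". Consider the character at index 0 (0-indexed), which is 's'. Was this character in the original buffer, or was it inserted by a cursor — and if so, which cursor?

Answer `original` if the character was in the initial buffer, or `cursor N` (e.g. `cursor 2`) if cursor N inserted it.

Answer: cursor 1

Derivation:
After op 1 (add_cursor(1)): buffer="eztiknkku" (len 9), cursors c1@0 c3@1 c2@2, authorship .........
After op 2 (add_cursor(1)): buffer="eztiknkku" (len 9), cursors c1@0 c3@1 c4@1 c2@2, authorship .........
After op 3 (move_left): buffer="eztiknkku" (len 9), cursors c1@0 c3@0 c4@0 c2@1, authorship .........
After op 4 (move_left): buffer="eztiknkku" (len 9), cursors c1@0 c2@0 c3@0 c4@0, authorship .........
After op 5 (insert('s')): buffer="sssseztiknkku" (len 13), cursors c1@4 c2@4 c3@4 c4@4, authorship 1234.........
Authorship (.=original, N=cursor N): 1 2 3 4 . . . . . . . . .
Index 0: author = 1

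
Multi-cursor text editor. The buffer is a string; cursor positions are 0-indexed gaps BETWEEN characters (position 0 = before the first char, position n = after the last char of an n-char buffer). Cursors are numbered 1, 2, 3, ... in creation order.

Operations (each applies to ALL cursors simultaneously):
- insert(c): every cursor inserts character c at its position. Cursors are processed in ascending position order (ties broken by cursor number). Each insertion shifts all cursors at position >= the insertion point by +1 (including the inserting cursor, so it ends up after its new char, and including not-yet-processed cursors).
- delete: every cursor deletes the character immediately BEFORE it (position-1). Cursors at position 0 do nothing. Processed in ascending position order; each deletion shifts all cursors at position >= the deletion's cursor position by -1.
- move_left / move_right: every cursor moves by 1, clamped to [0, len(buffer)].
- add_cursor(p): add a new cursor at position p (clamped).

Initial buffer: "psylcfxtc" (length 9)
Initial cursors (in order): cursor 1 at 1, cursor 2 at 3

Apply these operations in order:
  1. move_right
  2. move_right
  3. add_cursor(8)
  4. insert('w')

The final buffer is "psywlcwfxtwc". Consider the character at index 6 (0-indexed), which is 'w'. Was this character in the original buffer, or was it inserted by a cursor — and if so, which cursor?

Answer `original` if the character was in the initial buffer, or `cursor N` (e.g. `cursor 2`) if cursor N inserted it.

Answer: cursor 2

Derivation:
After op 1 (move_right): buffer="psylcfxtc" (len 9), cursors c1@2 c2@4, authorship .........
After op 2 (move_right): buffer="psylcfxtc" (len 9), cursors c1@3 c2@5, authorship .........
After op 3 (add_cursor(8)): buffer="psylcfxtc" (len 9), cursors c1@3 c2@5 c3@8, authorship .........
After op 4 (insert('w')): buffer="psywlcwfxtwc" (len 12), cursors c1@4 c2@7 c3@11, authorship ...1..2...3.
Authorship (.=original, N=cursor N): . . . 1 . . 2 . . . 3 .
Index 6: author = 2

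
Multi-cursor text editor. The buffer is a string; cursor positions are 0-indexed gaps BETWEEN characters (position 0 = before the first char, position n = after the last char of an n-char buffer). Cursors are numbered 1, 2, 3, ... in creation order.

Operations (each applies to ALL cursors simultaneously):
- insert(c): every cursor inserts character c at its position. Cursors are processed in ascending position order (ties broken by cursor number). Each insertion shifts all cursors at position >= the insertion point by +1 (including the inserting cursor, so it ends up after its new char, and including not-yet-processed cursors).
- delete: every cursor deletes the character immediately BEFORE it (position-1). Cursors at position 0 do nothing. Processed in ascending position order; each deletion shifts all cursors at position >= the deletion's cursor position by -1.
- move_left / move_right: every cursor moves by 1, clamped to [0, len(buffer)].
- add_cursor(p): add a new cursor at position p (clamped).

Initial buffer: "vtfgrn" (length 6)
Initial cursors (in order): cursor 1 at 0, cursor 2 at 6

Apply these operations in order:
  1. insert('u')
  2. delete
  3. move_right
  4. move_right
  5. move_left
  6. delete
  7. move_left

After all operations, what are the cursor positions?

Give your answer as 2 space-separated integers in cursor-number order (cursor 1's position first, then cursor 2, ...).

Answer: 0 2

Derivation:
After op 1 (insert('u')): buffer="uvtfgrnu" (len 8), cursors c1@1 c2@8, authorship 1......2
After op 2 (delete): buffer="vtfgrn" (len 6), cursors c1@0 c2@6, authorship ......
After op 3 (move_right): buffer="vtfgrn" (len 6), cursors c1@1 c2@6, authorship ......
After op 4 (move_right): buffer="vtfgrn" (len 6), cursors c1@2 c2@6, authorship ......
After op 5 (move_left): buffer="vtfgrn" (len 6), cursors c1@1 c2@5, authorship ......
After op 6 (delete): buffer="tfgn" (len 4), cursors c1@0 c2@3, authorship ....
After op 7 (move_left): buffer="tfgn" (len 4), cursors c1@0 c2@2, authorship ....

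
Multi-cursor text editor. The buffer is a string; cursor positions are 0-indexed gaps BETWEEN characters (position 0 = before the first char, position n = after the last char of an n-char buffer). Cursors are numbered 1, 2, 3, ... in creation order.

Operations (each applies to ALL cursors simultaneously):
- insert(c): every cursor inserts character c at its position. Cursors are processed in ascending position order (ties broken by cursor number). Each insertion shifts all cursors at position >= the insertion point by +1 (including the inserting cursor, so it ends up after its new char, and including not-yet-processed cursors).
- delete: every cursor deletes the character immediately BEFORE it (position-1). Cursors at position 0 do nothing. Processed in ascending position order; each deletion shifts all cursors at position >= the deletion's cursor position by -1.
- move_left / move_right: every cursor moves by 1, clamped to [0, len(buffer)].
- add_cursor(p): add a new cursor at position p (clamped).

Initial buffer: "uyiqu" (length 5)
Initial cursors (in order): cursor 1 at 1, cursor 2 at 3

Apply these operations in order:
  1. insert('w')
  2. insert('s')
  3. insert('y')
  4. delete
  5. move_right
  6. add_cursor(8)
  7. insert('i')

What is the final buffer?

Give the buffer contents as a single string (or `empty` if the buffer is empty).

After op 1 (insert('w')): buffer="uwyiwqu" (len 7), cursors c1@2 c2@5, authorship .1..2..
After op 2 (insert('s')): buffer="uwsyiwsqu" (len 9), cursors c1@3 c2@7, authorship .11..22..
After op 3 (insert('y')): buffer="uwsyyiwsyqu" (len 11), cursors c1@4 c2@9, authorship .111..222..
After op 4 (delete): buffer="uwsyiwsqu" (len 9), cursors c1@3 c2@7, authorship .11..22..
After op 5 (move_right): buffer="uwsyiwsqu" (len 9), cursors c1@4 c2@8, authorship .11..22..
After op 6 (add_cursor(8)): buffer="uwsyiwsqu" (len 9), cursors c1@4 c2@8 c3@8, authorship .11..22..
After op 7 (insert('i')): buffer="uwsyiiwsqiiu" (len 12), cursors c1@5 c2@11 c3@11, authorship .11.1.22.23.

Answer: uwsyiiwsqiiu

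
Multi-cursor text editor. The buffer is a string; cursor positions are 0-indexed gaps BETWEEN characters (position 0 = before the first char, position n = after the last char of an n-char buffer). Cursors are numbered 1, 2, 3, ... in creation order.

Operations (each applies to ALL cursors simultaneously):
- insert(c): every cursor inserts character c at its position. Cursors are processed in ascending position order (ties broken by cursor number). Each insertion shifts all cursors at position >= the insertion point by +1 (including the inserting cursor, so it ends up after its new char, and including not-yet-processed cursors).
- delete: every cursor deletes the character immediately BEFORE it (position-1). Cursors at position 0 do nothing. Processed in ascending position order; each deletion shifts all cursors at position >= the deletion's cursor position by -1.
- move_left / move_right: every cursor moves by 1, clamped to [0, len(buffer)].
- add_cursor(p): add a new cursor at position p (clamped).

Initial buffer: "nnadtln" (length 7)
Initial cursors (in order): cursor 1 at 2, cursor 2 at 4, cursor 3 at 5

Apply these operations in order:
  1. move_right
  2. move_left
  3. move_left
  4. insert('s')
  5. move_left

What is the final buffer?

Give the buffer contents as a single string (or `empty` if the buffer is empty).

After op 1 (move_right): buffer="nnadtln" (len 7), cursors c1@3 c2@5 c3@6, authorship .......
After op 2 (move_left): buffer="nnadtln" (len 7), cursors c1@2 c2@4 c3@5, authorship .......
After op 3 (move_left): buffer="nnadtln" (len 7), cursors c1@1 c2@3 c3@4, authorship .......
After op 4 (insert('s')): buffer="nsnasdstln" (len 10), cursors c1@2 c2@5 c3@7, authorship .1..2.3...
After op 5 (move_left): buffer="nsnasdstln" (len 10), cursors c1@1 c2@4 c3@6, authorship .1..2.3...

Answer: nsnasdstln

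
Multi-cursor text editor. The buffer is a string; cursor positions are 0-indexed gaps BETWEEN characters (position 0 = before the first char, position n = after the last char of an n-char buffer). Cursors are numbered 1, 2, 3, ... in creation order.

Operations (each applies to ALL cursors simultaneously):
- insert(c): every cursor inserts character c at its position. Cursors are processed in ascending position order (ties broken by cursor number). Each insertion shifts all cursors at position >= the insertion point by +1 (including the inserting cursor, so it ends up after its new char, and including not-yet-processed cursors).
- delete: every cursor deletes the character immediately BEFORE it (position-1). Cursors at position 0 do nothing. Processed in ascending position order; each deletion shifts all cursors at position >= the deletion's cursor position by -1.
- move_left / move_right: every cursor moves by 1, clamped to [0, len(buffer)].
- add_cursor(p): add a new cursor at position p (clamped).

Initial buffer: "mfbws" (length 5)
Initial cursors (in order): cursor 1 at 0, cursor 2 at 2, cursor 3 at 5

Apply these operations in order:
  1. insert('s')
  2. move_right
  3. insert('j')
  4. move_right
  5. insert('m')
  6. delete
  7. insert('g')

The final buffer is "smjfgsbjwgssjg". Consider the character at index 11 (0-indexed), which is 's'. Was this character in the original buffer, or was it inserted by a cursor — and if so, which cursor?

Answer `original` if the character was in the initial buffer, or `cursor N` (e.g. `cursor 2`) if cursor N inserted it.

Answer: cursor 3

Derivation:
After op 1 (insert('s')): buffer="smfsbwss" (len 8), cursors c1@1 c2@4 c3@8, authorship 1..2...3
After op 2 (move_right): buffer="smfsbwss" (len 8), cursors c1@2 c2@5 c3@8, authorship 1..2...3
After op 3 (insert('j')): buffer="smjfsbjwssj" (len 11), cursors c1@3 c2@7 c3@11, authorship 1.1.2.2..33
After op 4 (move_right): buffer="smjfsbjwssj" (len 11), cursors c1@4 c2@8 c3@11, authorship 1.1.2.2..33
After op 5 (insert('m')): buffer="smjfmsbjwmssjm" (len 14), cursors c1@5 c2@10 c3@14, authorship 1.1.12.2.2.333
After op 6 (delete): buffer="smjfsbjwssj" (len 11), cursors c1@4 c2@8 c3@11, authorship 1.1.2.2..33
After op 7 (insert('g')): buffer="smjfgsbjwgssjg" (len 14), cursors c1@5 c2@10 c3@14, authorship 1.1.12.2.2.333
Authorship (.=original, N=cursor N): 1 . 1 . 1 2 . 2 . 2 . 3 3 3
Index 11: author = 3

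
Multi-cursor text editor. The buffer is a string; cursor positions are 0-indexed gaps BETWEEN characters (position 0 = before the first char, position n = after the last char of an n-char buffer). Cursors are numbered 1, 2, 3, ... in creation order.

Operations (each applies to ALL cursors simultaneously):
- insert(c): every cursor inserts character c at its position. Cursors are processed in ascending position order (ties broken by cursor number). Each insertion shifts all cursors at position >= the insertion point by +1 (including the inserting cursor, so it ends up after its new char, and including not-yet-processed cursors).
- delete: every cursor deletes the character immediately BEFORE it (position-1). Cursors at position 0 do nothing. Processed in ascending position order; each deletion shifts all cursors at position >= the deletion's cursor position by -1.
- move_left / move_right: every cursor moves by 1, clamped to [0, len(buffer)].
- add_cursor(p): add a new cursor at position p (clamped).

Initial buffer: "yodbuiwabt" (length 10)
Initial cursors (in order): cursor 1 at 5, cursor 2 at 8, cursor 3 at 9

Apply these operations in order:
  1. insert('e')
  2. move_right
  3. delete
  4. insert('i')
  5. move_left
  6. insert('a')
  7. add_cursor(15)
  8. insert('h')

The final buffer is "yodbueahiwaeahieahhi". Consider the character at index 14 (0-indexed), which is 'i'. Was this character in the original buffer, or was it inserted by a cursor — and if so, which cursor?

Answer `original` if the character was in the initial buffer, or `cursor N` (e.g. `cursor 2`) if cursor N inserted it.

After op 1 (insert('e')): buffer="yodbueiwaebet" (len 13), cursors c1@6 c2@10 c3@12, authorship .....1...2.3.
After op 2 (move_right): buffer="yodbueiwaebet" (len 13), cursors c1@7 c2@11 c3@13, authorship .....1...2.3.
After op 3 (delete): buffer="yodbuewaee" (len 10), cursors c1@6 c2@9 c3@10, authorship .....1..23
After op 4 (insert('i')): buffer="yodbueiwaeiei" (len 13), cursors c1@7 c2@11 c3@13, authorship .....11..2233
After op 5 (move_left): buffer="yodbueiwaeiei" (len 13), cursors c1@6 c2@10 c3@12, authorship .....11..2233
After op 6 (insert('a')): buffer="yodbueaiwaeaieai" (len 16), cursors c1@7 c2@12 c3@15, authorship .....111..222333
After op 7 (add_cursor(15)): buffer="yodbueaiwaeaieai" (len 16), cursors c1@7 c2@12 c3@15 c4@15, authorship .....111..222333
After op 8 (insert('h')): buffer="yodbueahiwaeahieahhi" (len 20), cursors c1@8 c2@14 c3@19 c4@19, authorship .....1111..222233343
Authorship (.=original, N=cursor N): . . . . . 1 1 1 1 . . 2 2 2 2 3 3 3 4 3
Index 14: author = 2

Answer: cursor 2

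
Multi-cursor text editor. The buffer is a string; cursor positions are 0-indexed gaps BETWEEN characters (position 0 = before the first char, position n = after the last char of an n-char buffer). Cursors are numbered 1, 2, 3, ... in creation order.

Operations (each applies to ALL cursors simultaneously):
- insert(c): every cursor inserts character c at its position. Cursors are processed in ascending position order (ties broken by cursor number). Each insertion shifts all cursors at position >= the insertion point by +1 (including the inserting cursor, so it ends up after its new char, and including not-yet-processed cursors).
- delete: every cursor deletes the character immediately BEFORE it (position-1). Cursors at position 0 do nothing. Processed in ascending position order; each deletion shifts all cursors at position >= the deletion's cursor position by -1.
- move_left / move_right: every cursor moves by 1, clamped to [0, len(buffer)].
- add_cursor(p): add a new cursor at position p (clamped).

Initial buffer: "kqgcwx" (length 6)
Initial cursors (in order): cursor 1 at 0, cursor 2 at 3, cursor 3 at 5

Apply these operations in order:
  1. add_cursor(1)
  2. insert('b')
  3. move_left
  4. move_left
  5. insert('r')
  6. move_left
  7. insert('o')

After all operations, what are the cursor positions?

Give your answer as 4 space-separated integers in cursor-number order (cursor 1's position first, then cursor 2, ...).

Answer: 1 9 14 4

Derivation:
After op 1 (add_cursor(1)): buffer="kqgcwx" (len 6), cursors c1@0 c4@1 c2@3 c3@5, authorship ......
After op 2 (insert('b')): buffer="bkbqgbcwbx" (len 10), cursors c1@1 c4@3 c2@6 c3@9, authorship 1.4..2..3.
After op 3 (move_left): buffer="bkbqgbcwbx" (len 10), cursors c1@0 c4@2 c2@5 c3@8, authorship 1.4..2..3.
After op 4 (move_left): buffer="bkbqgbcwbx" (len 10), cursors c1@0 c4@1 c2@4 c3@7, authorship 1.4..2..3.
After op 5 (insert('r')): buffer="rbrkbqrgbcrwbx" (len 14), cursors c1@1 c4@3 c2@7 c3@11, authorship 114.4.2.2.3.3.
After op 6 (move_left): buffer="rbrkbqrgbcrwbx" (len 14), cursors c1@0 c4@2 c2@6 c3@10, authorship 114.4.2.2.3.3.
After op 7 (insert('o')): buffer="orborkbqorgbcorwbx" (len 18), cursors c1@1 c4@4 c2@9 c3@14, authorship 11144.4.22.2.33.3.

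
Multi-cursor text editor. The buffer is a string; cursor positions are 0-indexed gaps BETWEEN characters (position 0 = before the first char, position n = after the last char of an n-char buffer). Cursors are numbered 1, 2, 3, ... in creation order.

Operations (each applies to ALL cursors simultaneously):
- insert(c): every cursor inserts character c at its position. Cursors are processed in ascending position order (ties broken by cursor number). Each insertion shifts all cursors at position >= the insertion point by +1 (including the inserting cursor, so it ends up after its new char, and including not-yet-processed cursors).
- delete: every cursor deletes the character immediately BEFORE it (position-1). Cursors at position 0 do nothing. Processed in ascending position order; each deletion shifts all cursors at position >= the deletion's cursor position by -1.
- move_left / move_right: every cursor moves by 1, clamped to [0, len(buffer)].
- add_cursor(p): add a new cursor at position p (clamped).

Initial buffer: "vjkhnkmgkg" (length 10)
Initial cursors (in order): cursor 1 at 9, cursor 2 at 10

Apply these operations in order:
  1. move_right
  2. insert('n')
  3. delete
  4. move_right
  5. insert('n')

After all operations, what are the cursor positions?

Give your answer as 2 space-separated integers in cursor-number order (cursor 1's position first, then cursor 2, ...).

After op 1 (move_right): buffer="vjkhnkmgkg" (len 10), cursors c1@10 c2@10, authorship ..........
After op 2 (insert('n')): buffer="vjkhnkmgkgnn" (len 12), cursors c1@12 c2@12, authorship ..........12
After op 3 (delete): buffer="vjkhnkmgkg" (len 10), cursors c1@10 c2@10, authorship ..........
After op 4 (move_right): buffer="vjkhnkmgkg" (len 10), cursors c1@10 c2@10, authorship ..........
After op 5 (insert('n')): buffer="vjkhnkmgkgnn" (len 12), cursors c1@12 c2@12, authorship ..........12

Answer: 12 12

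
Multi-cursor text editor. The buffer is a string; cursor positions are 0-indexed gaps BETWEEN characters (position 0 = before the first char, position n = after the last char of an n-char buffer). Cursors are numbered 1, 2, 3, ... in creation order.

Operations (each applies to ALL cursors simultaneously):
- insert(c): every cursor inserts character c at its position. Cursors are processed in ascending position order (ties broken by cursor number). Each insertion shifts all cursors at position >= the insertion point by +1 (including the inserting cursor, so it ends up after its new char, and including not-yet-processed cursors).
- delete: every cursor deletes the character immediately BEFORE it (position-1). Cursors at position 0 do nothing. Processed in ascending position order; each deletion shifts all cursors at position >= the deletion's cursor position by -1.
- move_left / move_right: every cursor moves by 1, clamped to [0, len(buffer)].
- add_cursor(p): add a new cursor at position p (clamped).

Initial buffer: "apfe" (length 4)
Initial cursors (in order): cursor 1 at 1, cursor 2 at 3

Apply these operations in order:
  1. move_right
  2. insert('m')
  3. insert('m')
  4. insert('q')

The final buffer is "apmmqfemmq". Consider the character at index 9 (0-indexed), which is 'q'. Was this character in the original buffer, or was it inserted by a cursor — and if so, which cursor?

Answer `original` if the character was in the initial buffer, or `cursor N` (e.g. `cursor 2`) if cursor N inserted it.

Answer: cursor 2

Derivation:
After op 1 (move_right): buffer="apfe" (len 4), cursors c1@2 c2@4, authorship ....
After op 2 (insert('m')): buffer="apmfem" (len 6), cursors c1@3 c2@6, authorship ..1..2
After op 3 (insert('m')): buffer="apmmfemm" (len 8), cursors c1@4 c2@8, authorship ..11..22
After op 4 (insert('q')): buffer="apmmqfemmq" (len 10), cursors c1@5 c2@10, authorship ..111..222
Authorship (.=original, N=cursor N): . . 1 1 1 . . 2 2 2
Index 9: author = 2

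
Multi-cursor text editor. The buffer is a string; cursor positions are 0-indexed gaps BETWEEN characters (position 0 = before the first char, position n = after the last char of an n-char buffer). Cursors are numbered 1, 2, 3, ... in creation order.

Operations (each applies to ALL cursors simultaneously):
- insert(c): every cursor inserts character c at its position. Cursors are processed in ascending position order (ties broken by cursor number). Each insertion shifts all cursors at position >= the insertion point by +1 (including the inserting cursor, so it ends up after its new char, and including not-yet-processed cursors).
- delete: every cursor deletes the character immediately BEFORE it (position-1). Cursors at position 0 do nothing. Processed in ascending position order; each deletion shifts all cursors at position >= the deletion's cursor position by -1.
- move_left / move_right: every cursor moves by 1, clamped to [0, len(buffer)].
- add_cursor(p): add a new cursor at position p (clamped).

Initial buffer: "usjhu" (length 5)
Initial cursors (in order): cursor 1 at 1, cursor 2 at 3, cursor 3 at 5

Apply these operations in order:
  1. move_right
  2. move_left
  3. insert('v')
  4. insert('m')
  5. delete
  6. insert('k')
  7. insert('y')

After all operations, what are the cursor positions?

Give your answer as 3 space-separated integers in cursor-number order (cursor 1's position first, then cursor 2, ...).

After op 1 (move_right): buffer="usjhu" (len 5), cursors c1@2 c2@4 c3@5, authorship .....
After op 2 (move_left): buffer="usjhu" (len 5), cursors c1@1 c2@3 c3@4, authorship .....
After op 3 (insert('v')): buffer="uvsjvhvu" (len 8), cursors c1@2 c2@5 c3@7, authorship .1..2.3.
After op 4 (insert('m')): buffer="uvmsjvmhvmu" (len 11), cursors c1@3 c2@7 c3@10, authorship .11..22.33.
After op 5 (delete): buffer="uvsjvhvu" (len 8), cursors c1@2 c2@5 c3@7, authorship .1..2.3.
After op 6 (insert('k')): buffer="uvksjvkhvku" (len 11), cursors c1@3 c2@7 c3@10, authorship .11..22.33.
After op 7 (insert('y')): buffer="uvkysjvkyhvkyu" (len 14), cursors c1@4 c2@9 c3@13, authorship .111..222.333.

Answer: 4 9 13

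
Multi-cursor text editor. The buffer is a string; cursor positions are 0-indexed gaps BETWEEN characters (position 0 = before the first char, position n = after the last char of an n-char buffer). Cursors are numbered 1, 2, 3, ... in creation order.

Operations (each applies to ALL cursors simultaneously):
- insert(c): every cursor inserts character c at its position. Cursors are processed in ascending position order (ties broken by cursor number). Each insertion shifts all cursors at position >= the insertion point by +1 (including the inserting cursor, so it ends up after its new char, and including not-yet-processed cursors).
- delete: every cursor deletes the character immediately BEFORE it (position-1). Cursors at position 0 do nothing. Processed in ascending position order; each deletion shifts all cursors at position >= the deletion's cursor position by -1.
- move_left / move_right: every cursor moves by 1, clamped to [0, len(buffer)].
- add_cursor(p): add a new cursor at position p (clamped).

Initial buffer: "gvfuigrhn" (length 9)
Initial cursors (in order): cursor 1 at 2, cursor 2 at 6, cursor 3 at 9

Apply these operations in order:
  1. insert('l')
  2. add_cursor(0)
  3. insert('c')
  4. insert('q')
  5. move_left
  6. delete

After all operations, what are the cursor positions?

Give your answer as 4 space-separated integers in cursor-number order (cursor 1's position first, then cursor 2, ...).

After op 1 (insert('l')): buffer="gvlfuiglrhnl" (len 12), cursors c1@3 c2@8 c3@12, authorship ..1....2...3
After op 2 (add_cursor(0)): buffer="gvlfuiglrhnl" (len 12), cursors c4@0 c1@3 c2@8 c3@12, authorship ..1....2...3
After op 3 (insert('c')): buffer="cgvlcfuiglcrhnlc" (len 16), cursors c4@1 c1@5 c2@11 c3@16, authorship 4..11....22...33
After op 4 (insert('q')): buffer="cqgvlcqfuiglcqrhnlcq" (len 20), cursors c4@2 c1@7 c2@14 c3@20, authorship 44..111....222...333
After op 5 (move_left): buffer="cqgvlcqfuiglcqrhnlcq" (len 20), cursors c4@1 c1@6 c2@13 c3@19, authorship 44..111....222...333
After op 6 (delete): buffer="qgvlqfuiglqrhnlq" (len 16), cursors c4@0 c1@4 c2@10 c3@15, authorship 4..11....22...33

Answer: 4 10 15 0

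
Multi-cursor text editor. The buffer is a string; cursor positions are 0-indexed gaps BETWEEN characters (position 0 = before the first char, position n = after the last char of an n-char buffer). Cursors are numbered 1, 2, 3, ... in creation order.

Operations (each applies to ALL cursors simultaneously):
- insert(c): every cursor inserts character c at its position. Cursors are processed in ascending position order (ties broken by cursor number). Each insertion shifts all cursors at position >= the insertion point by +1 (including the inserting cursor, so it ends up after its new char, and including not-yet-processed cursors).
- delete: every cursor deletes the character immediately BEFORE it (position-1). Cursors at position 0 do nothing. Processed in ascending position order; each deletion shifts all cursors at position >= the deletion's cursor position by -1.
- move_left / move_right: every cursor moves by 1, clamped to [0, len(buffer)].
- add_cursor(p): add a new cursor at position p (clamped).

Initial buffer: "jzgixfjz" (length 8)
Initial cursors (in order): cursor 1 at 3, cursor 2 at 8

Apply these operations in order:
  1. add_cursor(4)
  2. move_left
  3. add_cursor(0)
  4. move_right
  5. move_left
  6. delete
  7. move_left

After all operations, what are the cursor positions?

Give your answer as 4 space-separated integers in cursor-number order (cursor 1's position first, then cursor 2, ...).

After op 1 (add_cursor(4)): buffer="jzgixfjz" (len 8), cursors c1@3 c3@4 c2@8, authorship ........
After op 2 (move_left): buffer="jzgixfjz" (len 8), cursors c1@2 c3@3 c2@7, authorship ........
After op 3 (add_cursor(0)): buffer="jzgixfjz" (len 8), cursors c4@0 c1@2 c3@3 c2@7, authorship ........
After op 4 (move_right): buffer="jzgixfjz" (len 8), cursors c4@1 c1@3 c3@4 c2@8, authorship ........
After op 5 (move_left): buffer="jzgixfjz" (len 8), cursors c4@0 c1@2 c3@3 c2@7, authorship ........
After op 6 (delete): buffer="jixfz" (len 5), cursors c4@0 c1@1 c3@1 c2@4, authorship .....
After op 7 (move_left): buffer="jixfz" (len 5), cursors c1@0 c3@0 c4@0 c2@3, authorship .....

Answer: 0 3 0 0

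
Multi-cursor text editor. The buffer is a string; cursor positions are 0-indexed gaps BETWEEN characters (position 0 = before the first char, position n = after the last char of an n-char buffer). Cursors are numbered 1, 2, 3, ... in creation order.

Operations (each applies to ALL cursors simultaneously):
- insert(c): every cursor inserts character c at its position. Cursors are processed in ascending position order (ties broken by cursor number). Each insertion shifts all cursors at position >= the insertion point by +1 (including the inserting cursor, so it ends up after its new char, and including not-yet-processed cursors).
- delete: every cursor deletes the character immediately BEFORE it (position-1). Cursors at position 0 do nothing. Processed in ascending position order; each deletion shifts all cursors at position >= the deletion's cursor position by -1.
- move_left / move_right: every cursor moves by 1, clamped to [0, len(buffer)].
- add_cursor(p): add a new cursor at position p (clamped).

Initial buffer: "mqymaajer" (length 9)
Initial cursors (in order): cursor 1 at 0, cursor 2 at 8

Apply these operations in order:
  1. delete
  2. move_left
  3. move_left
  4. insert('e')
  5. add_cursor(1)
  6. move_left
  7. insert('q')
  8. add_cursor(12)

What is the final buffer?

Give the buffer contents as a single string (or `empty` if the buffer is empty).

Answer: qqemqymaqeajr

Derivation:
After op 1 (delete): buffer="mqymaajr" (len 8), cursors c1@0 c2@7, authorship ........
After op 2 (move_left): buffer="mqymaajr" (len 8), cursors c1@0 c2@6, authorship ........
After op 3 (move_left): buffer="mqymaajr" (len 8), cursors c1@0 c2@5, authorship ........
After op 4 (insert('e')): buffer="emqymaeajr" (len 10), cursors c1@1 c2@7, authorship 1.....2...
After op 5 (add_cursor(1)): buffer="emqymaeajr" (len 10), cursors c1@1 c3@1 c2@7, authorship 1.....2...
After op 6 (move_left): buffer="emqymaeajr" (len 10), cursors c1@0 c3@0 c2@6, authorship 1.....2...
After op 7 (insert('q')): buffer="qqemqymaqeajr" (len 13), cursors c1@2 c3@2 c2@9, authorship 131.....22...
After op 8 (add_cursor(12)): buffer="qqemqymaqeajr" (len 13), cursors c1@2 c3@2 c2@9 c4@12, authorship 131.....22...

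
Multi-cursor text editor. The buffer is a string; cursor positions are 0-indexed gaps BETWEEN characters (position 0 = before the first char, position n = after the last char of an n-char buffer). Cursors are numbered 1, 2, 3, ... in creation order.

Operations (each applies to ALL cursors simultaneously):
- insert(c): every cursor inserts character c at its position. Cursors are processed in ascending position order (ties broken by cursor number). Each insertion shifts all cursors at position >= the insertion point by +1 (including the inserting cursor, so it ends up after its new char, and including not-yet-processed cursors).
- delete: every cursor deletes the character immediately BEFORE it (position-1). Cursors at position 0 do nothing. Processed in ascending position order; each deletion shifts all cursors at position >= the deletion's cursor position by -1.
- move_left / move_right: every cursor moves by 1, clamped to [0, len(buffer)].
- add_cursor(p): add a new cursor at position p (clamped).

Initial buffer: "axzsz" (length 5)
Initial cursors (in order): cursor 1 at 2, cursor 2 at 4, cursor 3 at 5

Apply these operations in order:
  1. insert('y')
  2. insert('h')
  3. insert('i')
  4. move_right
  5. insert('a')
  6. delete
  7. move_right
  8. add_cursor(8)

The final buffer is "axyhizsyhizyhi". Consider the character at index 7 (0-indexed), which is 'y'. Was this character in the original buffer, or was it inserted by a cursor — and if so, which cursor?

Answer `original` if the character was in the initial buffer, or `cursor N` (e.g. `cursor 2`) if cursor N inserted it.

Answer: cursor 2

Derivation:
After op 1 (insert('y')): buffer="axyzsyzy" (len 8), cursors c1@3 c2@6 c3@8, authorship ..1..2.3
After op 2 (insert('h')): buffer="axyhzsyhzyh" (len 11), cursors c1@4 c2@8 c3@11, authorship ..11..22.33
After op 3 (insert('i')): buffer="axyhizsyhizyhi" (len 14), cursors c1@5 c2@10 c3@14, authorship ..111..222.333
After op 4 (move_right): buffer="axyhizsyhizyhi" (len 14), cursors c1@6 c2@11 c3@14, authorship ..111..222.333
After op 5 (insert('a')): buffer="axyhizasyhizayhia" (len 17), cursors c1@7 c2@13 c3@17, authorship ..111.1.222.23333
After op 6 (delete): buffer="axyhizsyhizyhi" (len 14), cursors c1@6 c2@11 c3@14, authorship ..111..222.333
After op 7 (move_right): buffer="axyhizsyhizyhi" (len 14), cursors c1@7 c2@12 c3@14, authorship ..111..222.333
After op 8 (add_cursor(8)): buffer="axyhizsyhizyhi" (len 14), cursors c1@7 c4@8 c2@12 c3@14, authorship ..111..222.333
Authorship (.=original, N=cursor N): . . 1 1 1 . . 2 2 2 . 3 3 3
Index 7: author = 2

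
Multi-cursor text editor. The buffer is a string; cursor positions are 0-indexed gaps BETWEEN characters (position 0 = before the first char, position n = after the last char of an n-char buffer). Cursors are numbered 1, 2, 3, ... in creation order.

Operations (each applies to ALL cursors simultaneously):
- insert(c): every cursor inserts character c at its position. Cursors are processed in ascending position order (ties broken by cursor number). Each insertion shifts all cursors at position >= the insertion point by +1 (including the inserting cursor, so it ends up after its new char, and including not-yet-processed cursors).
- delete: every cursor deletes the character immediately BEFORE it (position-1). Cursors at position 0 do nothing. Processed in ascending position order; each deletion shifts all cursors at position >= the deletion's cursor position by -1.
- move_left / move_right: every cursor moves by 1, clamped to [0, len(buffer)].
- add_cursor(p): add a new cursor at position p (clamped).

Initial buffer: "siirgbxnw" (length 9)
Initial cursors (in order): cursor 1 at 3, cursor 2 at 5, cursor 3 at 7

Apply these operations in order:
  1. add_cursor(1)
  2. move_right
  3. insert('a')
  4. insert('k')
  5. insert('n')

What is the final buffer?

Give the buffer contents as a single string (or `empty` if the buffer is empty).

After op 1 (add_cursor(1)): buffer="siirgbxnw" (len 9), cursors c4@1 c1@3 c2@5 c3@7, authorship .........
After op 2 (move_right): buffer="siirgbxnw" (len 9), cursors c4@2 c1@4 c2@6 c3@8, authorship .........
After op 3 (insert('a')): buffer="siairagbaxnaw" (len 13), cursors c4@3 c1@6 c2@9 c3@12, authorship ..4..1..2..3.
After op 4 (insert('k')): buffer="siakirakgbakxnakw" (len 17), cursors c4@4 c1@8 c2@12 c3@16, authorship ..44..11..22..33.
After op 5 (insert('n')): buffer="siaknirakngbaknxnaknw" (len 21), cursors c4@5 c1@10 c2@15 c3@20, authorship ..444..111..222..333.

Answer: siaknirakngbaknxnaknw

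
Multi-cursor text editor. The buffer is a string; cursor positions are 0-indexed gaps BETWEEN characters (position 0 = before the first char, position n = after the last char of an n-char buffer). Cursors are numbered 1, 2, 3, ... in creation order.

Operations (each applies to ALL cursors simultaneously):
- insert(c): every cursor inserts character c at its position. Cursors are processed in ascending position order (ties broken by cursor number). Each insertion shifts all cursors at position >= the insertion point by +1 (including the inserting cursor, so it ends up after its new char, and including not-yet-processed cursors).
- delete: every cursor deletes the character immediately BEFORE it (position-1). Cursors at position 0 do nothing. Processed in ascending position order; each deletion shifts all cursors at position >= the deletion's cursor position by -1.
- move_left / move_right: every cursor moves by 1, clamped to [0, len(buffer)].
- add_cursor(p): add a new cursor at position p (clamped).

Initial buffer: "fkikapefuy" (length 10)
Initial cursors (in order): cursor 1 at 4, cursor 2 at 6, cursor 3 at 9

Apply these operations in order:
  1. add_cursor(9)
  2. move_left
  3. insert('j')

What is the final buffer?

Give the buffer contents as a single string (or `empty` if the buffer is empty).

Answer: fkijkajpefjjuy

Derivation:
After op 1 (add_cursor(9)): buffer="fkikapefuy" (len 10), cursors c1@4 c2@6 c3@9 c4@9, authorship ..........
After op 2 (move_left): buffer="fkikapefuy" (len 10), cursors c1@3 c2@5 c3@8 c4@8, authorship ..........
After op 3 (insert('j')): buffer="fkijkajpefjjuy" (len 14), cursors c1@4 c2@7 c3@12 c4@12, authorship ...1..2...34..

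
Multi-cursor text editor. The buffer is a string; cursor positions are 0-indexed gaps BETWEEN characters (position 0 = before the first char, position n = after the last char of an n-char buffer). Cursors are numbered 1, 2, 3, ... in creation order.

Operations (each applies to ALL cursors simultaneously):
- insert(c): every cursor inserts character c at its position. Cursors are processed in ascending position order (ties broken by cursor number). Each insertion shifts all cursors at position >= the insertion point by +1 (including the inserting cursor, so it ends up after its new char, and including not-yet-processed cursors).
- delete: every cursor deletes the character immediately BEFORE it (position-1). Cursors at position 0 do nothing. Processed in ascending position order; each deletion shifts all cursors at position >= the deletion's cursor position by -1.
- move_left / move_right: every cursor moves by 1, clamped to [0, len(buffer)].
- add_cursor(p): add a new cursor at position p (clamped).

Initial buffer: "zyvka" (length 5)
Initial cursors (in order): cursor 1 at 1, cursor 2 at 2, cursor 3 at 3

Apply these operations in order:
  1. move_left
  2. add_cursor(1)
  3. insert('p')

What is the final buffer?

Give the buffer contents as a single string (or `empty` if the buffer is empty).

After op 1 (move_left): buffer="zyvka" (len 5), cursors c1@0 c2@1 c3@2, authorship .....
After op 2 (add_cursor(1)): buffer="zyvka" (len 5), cursors c1@0 c2@1 c4@1 c3@2, authorship .....
After op 3 (insert('p')): buffer="pzppypvka" (len 9), cursors c1@1 c2@4 c4@4 c3@6, authorship 1.24.3...

Answer: pzppypvka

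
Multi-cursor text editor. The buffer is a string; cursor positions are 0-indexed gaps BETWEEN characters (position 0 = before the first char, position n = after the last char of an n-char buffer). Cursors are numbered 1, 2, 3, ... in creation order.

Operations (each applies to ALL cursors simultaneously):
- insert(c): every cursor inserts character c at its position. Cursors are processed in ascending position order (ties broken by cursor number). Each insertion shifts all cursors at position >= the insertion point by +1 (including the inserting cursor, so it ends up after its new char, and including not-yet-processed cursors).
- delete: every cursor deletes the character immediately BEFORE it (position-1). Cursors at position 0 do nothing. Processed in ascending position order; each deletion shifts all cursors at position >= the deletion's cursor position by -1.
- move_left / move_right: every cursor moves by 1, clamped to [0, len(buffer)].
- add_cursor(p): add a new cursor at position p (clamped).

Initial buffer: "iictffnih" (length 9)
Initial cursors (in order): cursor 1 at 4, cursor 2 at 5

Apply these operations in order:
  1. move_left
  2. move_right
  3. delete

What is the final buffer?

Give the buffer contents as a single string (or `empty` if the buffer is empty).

Answer: iicfnih

Derivation:
After op 1 (move_left): buffer="iictffnih" (len 9), cursors c1@3 c2@4, authorship .........
After op 2 (move_right): buffer="iictffnih" (len 9), cursors c1@4 c2@5, authorship .........
After op 3 (delete): buffer="iicfnih" (len 7), cursors c1@3 c2@3, authorship .......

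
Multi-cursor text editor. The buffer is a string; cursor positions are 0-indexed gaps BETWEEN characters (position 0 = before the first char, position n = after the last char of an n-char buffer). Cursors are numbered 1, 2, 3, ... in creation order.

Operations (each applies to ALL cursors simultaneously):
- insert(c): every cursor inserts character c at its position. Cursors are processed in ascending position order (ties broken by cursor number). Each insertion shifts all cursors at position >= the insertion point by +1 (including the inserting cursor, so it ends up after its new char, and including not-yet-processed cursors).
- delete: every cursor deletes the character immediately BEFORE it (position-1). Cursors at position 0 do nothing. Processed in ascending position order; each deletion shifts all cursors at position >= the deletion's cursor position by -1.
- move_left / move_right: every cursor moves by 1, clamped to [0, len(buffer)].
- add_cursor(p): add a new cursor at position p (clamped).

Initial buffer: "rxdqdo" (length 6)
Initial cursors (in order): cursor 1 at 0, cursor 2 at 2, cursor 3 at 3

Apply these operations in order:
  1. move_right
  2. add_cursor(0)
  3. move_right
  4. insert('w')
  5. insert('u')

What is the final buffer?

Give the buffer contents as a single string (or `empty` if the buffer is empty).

After op 1 (move_right): buffer="rxdqdo" (len 6), cursors c1@1 c2@3 c3@4, authorship ......
After op 2 (add_cursor(0)): buffer="rxdqdo" (len 6), cursors c4@0 c1@1 c2@3 c3@4, authorship ......
After op 3 (move_right): buffer="rxdqdo" (len 6), cursors c4@1 c1@2 c2@4 c3@5, authorship ......
After op 4 (insert('w')): buffer="rwxwdqwdwo" (len 10), cursors c4@2 c1@4 c2@7 c3@9, authorship .4.1..2.3.
After op 5 (insert('u')): buffer="rwuxwudqwudwuo" (len 14), cursors c4@3 c1@6 c2@10 c3@13, authorship .44.11..22.33.

Answer: rwuxwudqwudwuo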